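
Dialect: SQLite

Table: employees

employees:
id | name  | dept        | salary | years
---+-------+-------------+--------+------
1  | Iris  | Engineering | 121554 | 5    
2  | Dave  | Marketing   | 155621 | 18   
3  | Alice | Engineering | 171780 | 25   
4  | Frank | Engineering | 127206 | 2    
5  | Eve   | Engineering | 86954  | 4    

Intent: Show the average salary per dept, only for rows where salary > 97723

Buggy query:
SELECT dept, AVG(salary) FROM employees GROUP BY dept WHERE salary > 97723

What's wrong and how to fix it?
Bug: WHERE cannot follow GROUP BY

Fix: Place WHERE between FROM and GROUP BY

Corrected query:
SELECT dept, AVG(salary) FROM employees WHERE salary > 97723 GROUP BY dept

Result:
dept        | AVG(salary)
------------+------------
Engineering | 140180     
Marketing   | 155621     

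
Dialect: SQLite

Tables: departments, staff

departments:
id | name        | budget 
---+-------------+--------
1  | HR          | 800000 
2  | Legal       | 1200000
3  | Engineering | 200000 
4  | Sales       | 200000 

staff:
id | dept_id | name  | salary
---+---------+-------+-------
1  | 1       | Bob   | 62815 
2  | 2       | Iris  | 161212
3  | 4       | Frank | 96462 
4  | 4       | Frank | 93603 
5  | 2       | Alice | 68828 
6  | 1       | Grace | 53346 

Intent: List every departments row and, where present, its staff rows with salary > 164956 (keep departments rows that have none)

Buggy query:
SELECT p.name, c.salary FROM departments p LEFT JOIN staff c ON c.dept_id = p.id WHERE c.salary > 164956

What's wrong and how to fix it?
Bug: A WHERE condition on the right-hand table after LEFT JOIN drops unmatched parents

Fix: Move the right-table condition into the ON clause so unmatched parents are kept

Corrected query:
SELECT p.name, c.salary FROM departments p LEFT JOIN staff c ON c.dept_id = p.id AND c.salary > 164956

Result:
name        | salary
------------+-------
HR          | NULL  
Legal       | NULL  
Engineering | NULL  
Sales       | NULL  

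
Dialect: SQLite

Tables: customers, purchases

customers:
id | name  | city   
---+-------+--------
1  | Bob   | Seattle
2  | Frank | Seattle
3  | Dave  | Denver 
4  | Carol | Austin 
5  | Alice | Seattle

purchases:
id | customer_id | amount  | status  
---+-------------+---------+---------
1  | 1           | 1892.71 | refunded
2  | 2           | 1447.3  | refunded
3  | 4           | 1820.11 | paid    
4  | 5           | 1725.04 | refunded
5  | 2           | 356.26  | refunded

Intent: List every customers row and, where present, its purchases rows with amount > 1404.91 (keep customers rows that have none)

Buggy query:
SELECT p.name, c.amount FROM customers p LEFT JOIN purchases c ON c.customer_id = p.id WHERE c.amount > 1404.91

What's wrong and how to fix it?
Bug: Filtering c.amount in WHERE discards the NULL rows produced by LEFT JOIN, turning it into an inner join

Fix: Move the right-table condition into the ON clause so unmatched parents are kept

Corrected query:
SELECT p.name, c.amount FROM customers p LEFT JOIN purchases c ON c.customer_id = p.id AND c.amount > 1404.91

Result:
name  | amount 
------+--------
Bob   | 1892.71
Frank | 1447.3 
Dave  | NULL   
Carol | 1820.11
Alice | 1725.04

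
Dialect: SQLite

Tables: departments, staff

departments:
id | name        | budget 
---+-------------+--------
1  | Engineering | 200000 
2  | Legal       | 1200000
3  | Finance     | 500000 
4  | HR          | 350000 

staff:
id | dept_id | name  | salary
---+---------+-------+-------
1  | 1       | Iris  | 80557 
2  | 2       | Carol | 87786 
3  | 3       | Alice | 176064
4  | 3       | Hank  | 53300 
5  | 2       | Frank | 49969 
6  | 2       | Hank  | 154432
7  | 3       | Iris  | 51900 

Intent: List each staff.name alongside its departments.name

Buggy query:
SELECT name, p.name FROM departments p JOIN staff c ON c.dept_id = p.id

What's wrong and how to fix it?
Bug: 'name' exists in both joined tables, so the database can't tell which one is meant

Fix: Prefix ambiguous columns with the table alias

Corrected query:
SELECT c.name, p.name FROM departments p JOIN staff c ON c.dept_id = p.id

Result:
name  | name       
------+------------
Iris  | Engineering
Carol | Legal      
Alice | Finance    
Hank  | Finance    
Frank | Legal      
Hank  | Legal      
Iris  | Finance    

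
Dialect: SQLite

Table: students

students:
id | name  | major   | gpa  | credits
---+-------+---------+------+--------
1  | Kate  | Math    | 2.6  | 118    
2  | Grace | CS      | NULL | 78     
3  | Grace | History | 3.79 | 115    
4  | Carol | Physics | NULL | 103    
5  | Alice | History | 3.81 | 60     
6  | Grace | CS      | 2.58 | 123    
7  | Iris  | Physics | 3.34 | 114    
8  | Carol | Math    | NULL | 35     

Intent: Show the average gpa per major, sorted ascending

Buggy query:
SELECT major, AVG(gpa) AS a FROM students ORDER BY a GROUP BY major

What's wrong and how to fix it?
Bug: GROUP BY must precede ORDER BY

Fix: Reorder: SELECT … FROM … GROUP BY … ORDER BY …

Corrected query:
SELECT major, AVG(gpa) AS a FROM students GROUP BY major ORDER BY a

Result:
major   | a   
--------+-----
CS      | 2.58
Math    | 2.6 
Physics | 3.34
History | 3.8 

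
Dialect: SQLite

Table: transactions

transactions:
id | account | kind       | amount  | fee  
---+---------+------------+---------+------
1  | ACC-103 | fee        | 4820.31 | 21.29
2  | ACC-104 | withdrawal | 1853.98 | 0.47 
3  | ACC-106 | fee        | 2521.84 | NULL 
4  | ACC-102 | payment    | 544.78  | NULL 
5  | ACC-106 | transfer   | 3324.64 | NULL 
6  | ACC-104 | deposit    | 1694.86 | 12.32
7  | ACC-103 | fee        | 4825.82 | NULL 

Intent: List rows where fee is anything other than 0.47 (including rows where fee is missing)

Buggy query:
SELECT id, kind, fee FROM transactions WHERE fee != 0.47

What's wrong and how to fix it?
Bug: 'fee != 0.47' is unknown when fee is NULL, so NULL rows are silently excluded

Fix: Handle NULL separately with IS NULL alongside the inequality

Corrected query:
SELECT id, kind, fee FROM transactions WHERE fee != 0.47 OR fee IS NULL

Result:
id | kind     | fee  
---+----------+------
1  | fee      | 21.29
3  | fee      | NULL 
4  | payment  | NULL 
5  | transfer | NULL 
6  | deposit  | 12.32
7  | fee      | NULL 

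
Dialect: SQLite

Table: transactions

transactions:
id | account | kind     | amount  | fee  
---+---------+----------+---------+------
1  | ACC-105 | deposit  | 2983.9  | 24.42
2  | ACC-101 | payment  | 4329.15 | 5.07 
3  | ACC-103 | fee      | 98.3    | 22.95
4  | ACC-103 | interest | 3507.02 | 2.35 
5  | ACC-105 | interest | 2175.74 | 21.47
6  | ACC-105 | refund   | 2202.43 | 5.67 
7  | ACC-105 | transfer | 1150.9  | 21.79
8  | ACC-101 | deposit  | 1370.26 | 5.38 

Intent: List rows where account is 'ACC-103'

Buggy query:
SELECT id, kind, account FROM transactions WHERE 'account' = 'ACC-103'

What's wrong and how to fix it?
Bug: Single quotes denote string literals in SQL; the column name is being compared as a constant string

Fix: Remove the quotes around the column name (or use double quotes for an identifier)

Corrected query:
SELECT id, kind, account FROM transactions WHERE account = 'ACC-103'

Result:
id | kind     | account
---+----------+--------
3  | fee      | ACC-103
4  | interest | ACC-103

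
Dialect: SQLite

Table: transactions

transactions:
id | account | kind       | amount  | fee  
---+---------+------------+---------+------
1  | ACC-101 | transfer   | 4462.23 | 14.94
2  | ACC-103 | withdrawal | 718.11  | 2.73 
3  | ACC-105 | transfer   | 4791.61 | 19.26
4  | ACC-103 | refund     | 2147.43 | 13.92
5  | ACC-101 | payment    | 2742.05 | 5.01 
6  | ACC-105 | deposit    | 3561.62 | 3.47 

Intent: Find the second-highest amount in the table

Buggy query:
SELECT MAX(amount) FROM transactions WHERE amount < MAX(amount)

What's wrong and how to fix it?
Bug: The inner MAX is an aggregate inside WHERE, which is not allowed

Fix: Compute the overall MAX in a subquery, then take MAX of rows below it

Corrected query:
SELECT MAX(amount) FROM transactions WHERE amount < (SELECT MAX(amount) FROM transactions)

Result:
MAX(amount)
-----------
4462.23    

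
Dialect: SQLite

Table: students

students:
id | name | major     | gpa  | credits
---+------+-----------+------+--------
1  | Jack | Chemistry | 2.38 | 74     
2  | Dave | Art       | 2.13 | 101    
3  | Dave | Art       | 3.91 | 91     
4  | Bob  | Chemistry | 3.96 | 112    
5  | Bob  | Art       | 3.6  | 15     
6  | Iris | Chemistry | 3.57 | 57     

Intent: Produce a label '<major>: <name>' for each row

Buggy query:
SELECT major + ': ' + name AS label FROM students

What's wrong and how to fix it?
Bug: '+' is numeric addition; on text columns SQLite converts them to 0 instead of concatenating

Fix: Replace + with || to concatenate text

Corrected query:
SELECT major || ': ' || name AS label FROM students

Result:
label          
---------------
Chemistry: Jack
Art: Dave      
Art: Dave      
Chemistry: Bob 
Art: Bob       
Chemistry: Iris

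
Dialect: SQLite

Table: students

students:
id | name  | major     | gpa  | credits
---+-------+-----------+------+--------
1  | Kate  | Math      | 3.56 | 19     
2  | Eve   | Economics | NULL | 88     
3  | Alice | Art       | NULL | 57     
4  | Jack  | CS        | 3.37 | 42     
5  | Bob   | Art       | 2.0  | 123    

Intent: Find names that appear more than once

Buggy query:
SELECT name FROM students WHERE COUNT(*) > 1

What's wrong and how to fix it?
Bug: COUNT(*) is an aggregate and cannot be used in WHERE

Fix: Group first, then use HAVING for the count condition

Corrected query:
SELECT name FROM students GROUP BY name HAVING COUNT(*) > 1

Result:
(no rows)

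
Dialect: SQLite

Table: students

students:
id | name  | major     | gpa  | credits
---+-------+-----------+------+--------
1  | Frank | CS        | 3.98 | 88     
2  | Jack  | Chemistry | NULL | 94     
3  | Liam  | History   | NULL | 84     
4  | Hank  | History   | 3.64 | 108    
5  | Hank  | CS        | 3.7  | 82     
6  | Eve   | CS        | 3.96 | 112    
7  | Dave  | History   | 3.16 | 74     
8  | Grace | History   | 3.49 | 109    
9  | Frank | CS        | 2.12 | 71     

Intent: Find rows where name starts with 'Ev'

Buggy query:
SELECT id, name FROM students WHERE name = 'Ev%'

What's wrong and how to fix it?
Bug: '=' compares the literal string including the % character; pattern matching needs LIKE

Fix: Use LIKE for wildcard pattern matching

Corrected query:
SELECT id, name FROM students WHERE name LIKE 'Ev%'

Result:
id | name
---+-----
6  | Eve 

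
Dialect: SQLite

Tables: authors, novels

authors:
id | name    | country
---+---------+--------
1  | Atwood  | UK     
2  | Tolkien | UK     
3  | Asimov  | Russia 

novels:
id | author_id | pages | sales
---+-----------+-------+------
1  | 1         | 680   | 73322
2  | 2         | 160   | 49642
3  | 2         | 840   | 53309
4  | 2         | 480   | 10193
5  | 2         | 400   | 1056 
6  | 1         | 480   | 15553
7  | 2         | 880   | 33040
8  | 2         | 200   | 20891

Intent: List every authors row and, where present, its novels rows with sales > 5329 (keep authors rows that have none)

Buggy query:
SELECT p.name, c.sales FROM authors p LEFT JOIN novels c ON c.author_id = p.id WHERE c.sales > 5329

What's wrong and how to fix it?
Bug: Filtering c.sales in WHERE discards the NULL rows produced by LEFT JOIN, turning it into an inner join

Fix: Put 'c.sales > 5329' in the JOIN's ON clause instead of WHERE

Corrected query:
SELECT p.name, c.sales FROM authors p LEFT JOIN novels c ON c.author_id = p.id AND c.sales > 5329

Result:
name    | sales
--------+------
Atwood  | 15553
Atwood  | 73322
Tolkien | 10193
Tolkien | 20891
Tolkien | 33040
Tolkien | 49642
Tolkien | 53309
Asimov  | NULL 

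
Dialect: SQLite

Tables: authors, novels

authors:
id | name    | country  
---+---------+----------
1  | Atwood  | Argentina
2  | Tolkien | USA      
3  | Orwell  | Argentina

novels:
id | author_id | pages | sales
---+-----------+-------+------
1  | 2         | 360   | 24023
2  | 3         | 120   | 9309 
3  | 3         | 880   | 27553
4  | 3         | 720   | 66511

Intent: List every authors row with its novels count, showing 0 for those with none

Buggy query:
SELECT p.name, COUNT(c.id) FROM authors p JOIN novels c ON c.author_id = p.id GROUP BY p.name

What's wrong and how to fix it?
Bug: INNER JOIN drops authors rows that have no matching novels rows

Fix: Use LEFT JOIN so parents without children still appear (COUNT(c.id) gives 0)

Corrected query:
SELECT p.name, COUNT(c.id) FROM authors p LEFT JOIN novels c ON c.author_id = p.id GROUP BY p.name

Result:
name    | COUNT(c.id)
--------+------------
Atwood  | 0          
Orwell  | 3          
Tolkien | 1          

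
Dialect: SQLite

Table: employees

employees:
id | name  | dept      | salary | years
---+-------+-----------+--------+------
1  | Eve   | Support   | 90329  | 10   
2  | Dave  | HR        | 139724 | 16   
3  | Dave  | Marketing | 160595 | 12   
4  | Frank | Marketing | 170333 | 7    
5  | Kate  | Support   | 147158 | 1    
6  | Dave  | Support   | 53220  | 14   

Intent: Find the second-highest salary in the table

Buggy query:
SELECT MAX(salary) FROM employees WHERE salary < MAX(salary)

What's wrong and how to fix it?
Bug: MAX(salary) on the right of the comparison is an aggregate-in-WHERE error

Fix: Put the inner MAX in a scalar subquery

Corrected query:
SELECT MAX(salary) FROM employees WHERE salary < (SELECT MAX(salary) FROM employees)

Result:
MAX(salary)
-----------
160595     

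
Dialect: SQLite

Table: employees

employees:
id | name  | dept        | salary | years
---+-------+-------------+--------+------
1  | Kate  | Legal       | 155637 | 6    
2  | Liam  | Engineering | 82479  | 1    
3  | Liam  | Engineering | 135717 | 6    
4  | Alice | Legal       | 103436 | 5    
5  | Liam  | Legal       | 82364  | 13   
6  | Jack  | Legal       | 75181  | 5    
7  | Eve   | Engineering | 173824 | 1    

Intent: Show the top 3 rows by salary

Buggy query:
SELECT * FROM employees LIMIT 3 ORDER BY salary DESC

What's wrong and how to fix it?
Bug: ORDER BY cannot follow LIMIT; LIMIT is the final clause

Fix: Sort with ORDER BY, then apply LIMIT

Corrected query:
SELECT * FROM employees ORDER BY salary DESC LIMIT 3

Result:
id | name | dept        | salary | years
---+------+-------------+--------+------
7  | Eve  | Engineering | 173824 | 1    
1  | Kate | Legal       | 155637 | 6    
3  | Liam | Engineering | 135717 | 6    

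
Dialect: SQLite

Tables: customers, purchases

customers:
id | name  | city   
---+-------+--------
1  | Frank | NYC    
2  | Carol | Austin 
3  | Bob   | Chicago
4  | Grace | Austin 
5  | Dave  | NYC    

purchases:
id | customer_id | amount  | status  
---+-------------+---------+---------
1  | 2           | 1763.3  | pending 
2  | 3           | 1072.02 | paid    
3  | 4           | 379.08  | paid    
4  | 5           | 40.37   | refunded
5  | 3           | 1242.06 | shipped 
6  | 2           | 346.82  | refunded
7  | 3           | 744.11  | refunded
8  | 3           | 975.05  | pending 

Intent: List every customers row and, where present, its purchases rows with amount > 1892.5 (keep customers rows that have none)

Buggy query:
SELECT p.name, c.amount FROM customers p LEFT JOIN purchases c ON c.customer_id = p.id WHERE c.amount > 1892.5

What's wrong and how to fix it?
Bug: Filtering c.amount in WHERE discards the NULL rows produced by LEFT JOIN, turning it into an inner join

Fix: Put 'c.amount > 1892.5' in the JOIN's ON clause instead of WHERE

Corrected query:
SELECT p.name, c.amount FROM customers p LEFT JOIN purchases c ON c.customer_id = p.id AND c.amount > 1892.5

Result:
name  | amount
------+-------
Frank | NULL  
Carol | NULL  
Bob   | NULL  
Grace | NULL  
Dave  | NULL  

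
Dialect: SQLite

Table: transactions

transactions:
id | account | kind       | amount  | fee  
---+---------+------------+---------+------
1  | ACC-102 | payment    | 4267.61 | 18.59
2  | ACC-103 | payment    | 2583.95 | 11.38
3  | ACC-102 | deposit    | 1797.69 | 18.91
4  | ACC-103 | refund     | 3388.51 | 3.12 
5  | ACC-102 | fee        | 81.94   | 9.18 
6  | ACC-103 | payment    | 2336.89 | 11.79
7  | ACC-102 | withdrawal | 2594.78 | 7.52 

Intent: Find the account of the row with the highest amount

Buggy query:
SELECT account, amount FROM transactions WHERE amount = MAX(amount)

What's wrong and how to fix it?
Bug: MAX(amount) is an aggregate and cannot be used directly in WHERE

Fix: Use a subquery: WHERE amount = (SELECT MAX(amount) FROM transactions)

Corrected query:
SELECT account, amount FROM transactions WHERE amount = (SELECT MAX(amount) FROM transactions)

Result:
account | amount 
--------+--------
ACC-102 | 4267.61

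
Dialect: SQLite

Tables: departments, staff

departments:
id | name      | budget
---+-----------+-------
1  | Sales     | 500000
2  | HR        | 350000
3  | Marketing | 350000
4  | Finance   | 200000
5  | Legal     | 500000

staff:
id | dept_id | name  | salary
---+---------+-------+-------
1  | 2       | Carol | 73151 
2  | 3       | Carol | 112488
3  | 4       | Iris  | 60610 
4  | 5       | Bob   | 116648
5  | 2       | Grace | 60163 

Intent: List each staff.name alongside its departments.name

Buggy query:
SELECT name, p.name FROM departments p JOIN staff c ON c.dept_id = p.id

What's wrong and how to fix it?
Bug: 'name' exists in both joined tables, so the database can't tell which one is meant

Fix: Prefix ambiguous columns with the table alias

Corrected query:
SELECT c.name, p.name FROM departments p JOIN staff c ON c.dept_id = p.id

Result:
name  | name     
------+----------
Carol | HR       
Carol | Marketing
Iris  | Finance  
Bob   | Legal    
Grace | HR       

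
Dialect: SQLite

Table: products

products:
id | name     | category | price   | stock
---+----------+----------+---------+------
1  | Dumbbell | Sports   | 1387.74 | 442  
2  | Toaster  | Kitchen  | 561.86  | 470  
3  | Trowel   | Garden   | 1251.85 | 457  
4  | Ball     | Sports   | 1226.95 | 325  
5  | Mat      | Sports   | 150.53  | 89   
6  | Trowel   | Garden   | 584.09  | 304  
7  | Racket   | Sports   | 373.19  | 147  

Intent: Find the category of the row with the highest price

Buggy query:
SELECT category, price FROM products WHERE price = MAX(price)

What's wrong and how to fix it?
Bug: MAX(price) is an aggregate and cannot be used directly in WHERE

Fix: Wrap MAX in a scalar subquery so WHERE compares against a single value

Corrected query:
SELECT category, price FROM products WHERE price = (SELECT MAX(price) FROM products)

Result:
category | price  
---------+--------
Sports   | 1387.74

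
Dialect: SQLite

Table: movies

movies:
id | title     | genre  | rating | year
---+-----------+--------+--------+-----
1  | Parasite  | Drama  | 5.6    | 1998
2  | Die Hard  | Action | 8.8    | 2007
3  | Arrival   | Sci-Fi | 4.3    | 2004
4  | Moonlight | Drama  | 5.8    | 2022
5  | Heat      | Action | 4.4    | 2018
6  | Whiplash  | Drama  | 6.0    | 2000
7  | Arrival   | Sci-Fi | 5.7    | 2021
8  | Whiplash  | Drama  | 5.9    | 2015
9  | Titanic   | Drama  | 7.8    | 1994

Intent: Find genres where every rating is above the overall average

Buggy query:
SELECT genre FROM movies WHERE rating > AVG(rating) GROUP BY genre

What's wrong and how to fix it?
Bug: AVG() is an aggregate; it can't sit directly in WHERE

Fix: Use a subquery for AVG and a HAVING MIN(...) filter so the condition holds for every row in the group

Corrected query:
SELECT genre FROM movies GROUP BY genre HAVING MIN(rating) > (SELECT AVG(rating) FROM movies)

Result:
(no rows)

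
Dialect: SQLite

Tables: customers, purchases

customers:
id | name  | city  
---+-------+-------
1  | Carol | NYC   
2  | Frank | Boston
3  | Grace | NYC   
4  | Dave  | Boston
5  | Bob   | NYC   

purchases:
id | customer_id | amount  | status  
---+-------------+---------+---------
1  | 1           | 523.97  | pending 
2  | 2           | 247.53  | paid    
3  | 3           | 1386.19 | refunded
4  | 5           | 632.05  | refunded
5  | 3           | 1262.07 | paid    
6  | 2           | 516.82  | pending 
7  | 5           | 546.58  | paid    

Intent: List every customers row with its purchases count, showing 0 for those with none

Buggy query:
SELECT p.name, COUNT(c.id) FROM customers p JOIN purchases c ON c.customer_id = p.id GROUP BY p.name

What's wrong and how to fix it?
Bug: An inner join excludes parents with zero children

Fix: Switch to LEFT JOIN to retain unmatched parent rows

Corrected query:
SELECT p.name, COUNT(c.id) FROM customers p LEFT JOIN purchases c ON c.customer_id = p.id GROUP BY p.name

Result:
name  | COUNT(c.id)
------+------------
Bob   | 2          
Carol | 1          
Dave  | 0          
Frank | 2          
Grace | 2          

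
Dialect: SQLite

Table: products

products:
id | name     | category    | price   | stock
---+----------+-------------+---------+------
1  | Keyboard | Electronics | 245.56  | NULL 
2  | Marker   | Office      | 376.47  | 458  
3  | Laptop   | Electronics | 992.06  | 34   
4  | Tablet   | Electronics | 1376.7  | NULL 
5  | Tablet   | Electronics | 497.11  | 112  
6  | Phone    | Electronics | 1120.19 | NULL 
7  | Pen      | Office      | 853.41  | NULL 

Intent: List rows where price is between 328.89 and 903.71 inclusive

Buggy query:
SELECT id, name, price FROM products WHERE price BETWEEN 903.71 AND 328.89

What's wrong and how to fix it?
Bug: The bounds are reversed; BETWEEN a AND b requires a <= b to match anything

Fix: Swap the bounds so the smaller value comes first

Corrected query:
SELECT id, name, price FROM products WHERE price BETWEEN 328.89 AND 903.71

Result:
id | name   | price 
---+--------+-------
2  | Marker | 376.47
5  | Tablet | 497.11
7  | Pen    | 853.41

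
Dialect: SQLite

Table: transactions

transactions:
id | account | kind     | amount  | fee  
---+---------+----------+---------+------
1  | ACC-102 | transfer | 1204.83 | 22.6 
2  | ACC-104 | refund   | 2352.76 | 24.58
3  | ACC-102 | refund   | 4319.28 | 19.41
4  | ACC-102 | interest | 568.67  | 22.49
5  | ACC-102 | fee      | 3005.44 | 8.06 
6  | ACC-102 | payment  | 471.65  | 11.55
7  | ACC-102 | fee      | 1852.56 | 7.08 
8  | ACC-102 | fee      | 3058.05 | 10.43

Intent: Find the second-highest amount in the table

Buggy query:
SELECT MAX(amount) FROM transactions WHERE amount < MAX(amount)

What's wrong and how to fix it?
Bug: MAX(amount) on the right of the comparison is an aggregate-in-WHERE error

Fix: Compute the overall MAX in a subquery, then take MAX of rows below it

Corrected query:
SELECT MAX(amount) FROM transactions WHERE amount < (SELECT MAX(amount) FROM transactions)

Result:
MAX(amount)
-----------
3058.05    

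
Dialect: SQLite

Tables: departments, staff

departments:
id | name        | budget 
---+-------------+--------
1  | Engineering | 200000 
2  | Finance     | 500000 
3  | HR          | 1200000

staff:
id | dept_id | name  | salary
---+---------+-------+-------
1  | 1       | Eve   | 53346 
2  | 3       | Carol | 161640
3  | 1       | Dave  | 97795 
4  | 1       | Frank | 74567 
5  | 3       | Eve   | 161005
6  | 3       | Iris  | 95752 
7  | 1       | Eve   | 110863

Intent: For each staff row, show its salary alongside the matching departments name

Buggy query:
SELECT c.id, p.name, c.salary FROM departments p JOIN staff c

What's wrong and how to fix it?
Bug: Missing join condition: each staff row is matched to all departments rows instead of just its own

Fix: Add ON c.dept_id = p.id to the JOIN

Corrected query:
SELECT c.id, p.name, c.salary FROM departments p JOIN staff c ON c.dept_id = p.id

Result:
id | name        | salary
---+-------------+-------
1  | Engineering | 53346 
2  | HR          | 161640
3  | Engineering | 97795 
4  | Engineering | 74567 
5  | HR          | 161005
6  | HR          | 95752 
7  | Engineering | 110863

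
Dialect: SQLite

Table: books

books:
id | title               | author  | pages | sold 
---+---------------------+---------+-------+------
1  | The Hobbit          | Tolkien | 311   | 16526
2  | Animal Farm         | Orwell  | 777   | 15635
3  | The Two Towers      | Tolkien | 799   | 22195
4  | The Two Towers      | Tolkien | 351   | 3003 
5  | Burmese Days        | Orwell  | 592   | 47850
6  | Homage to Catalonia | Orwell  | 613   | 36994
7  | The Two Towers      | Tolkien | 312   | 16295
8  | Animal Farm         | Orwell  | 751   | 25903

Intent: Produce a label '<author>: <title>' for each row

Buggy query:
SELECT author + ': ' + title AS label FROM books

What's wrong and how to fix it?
Bug: '+' is numeric addition; on text columns SQLite converts them to 0 instead of concatenating

Fix: Use the || operator for string concatenation

Corrected query:
SELECT author || ': ' || title AS label FROM books

Result:
label                      
---------------------------
Tolkien: The Hobbit        
Orwell: Animal Farm        
Tolkien: The Two Towers    
Tolkien: The Two Towers    
Orwell: Burmese Days       
Orwell: Homage to Catalonia
Tolkien: The Two Towers    
Orwell: Animal Farm        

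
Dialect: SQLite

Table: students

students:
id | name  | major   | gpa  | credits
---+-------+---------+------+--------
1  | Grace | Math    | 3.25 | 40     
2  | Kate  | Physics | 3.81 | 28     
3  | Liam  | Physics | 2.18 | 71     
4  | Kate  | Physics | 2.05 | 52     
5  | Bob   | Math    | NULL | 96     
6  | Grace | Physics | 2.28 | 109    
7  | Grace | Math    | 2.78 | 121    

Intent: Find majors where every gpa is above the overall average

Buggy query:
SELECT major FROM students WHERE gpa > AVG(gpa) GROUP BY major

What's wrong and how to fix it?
Bug: AVG() is an aggregate; it can't sit directly in WHERE

Fix: Use a subquery for AVG and a HAVING MIN(...) filter so the condition holds for every row in the group

Corrected query:
SELECT major FROM students GROUP BY major HAVING MIN(gpa) > (SELECT AVG(gpa) FROM students)

Result:
major
-----
Math 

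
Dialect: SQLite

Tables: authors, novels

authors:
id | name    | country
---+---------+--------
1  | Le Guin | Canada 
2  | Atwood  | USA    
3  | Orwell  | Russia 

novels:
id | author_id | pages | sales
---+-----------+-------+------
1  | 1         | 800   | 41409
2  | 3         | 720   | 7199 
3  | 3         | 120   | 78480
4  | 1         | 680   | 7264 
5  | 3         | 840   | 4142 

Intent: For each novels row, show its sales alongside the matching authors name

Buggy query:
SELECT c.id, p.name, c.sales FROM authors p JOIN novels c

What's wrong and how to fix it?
Bug: JOIN with no ON clause produces a cartesian product; every novels row pairs with every authors row

Fix: Specify the join condition linking the foreign key to the parent id

Corrected query:
SELECT c.id, p.name, c.sales FROM authors p JOIN novels c ON c.author_id = p.id

Result:
id | name    | sales
---+---------+------
1  | Le Guin | 41409
2  | Orwell  | 7199 
3  | Orwell  | 78480
4  | Le Guin | 7264 
5  | Orwell  | 4142 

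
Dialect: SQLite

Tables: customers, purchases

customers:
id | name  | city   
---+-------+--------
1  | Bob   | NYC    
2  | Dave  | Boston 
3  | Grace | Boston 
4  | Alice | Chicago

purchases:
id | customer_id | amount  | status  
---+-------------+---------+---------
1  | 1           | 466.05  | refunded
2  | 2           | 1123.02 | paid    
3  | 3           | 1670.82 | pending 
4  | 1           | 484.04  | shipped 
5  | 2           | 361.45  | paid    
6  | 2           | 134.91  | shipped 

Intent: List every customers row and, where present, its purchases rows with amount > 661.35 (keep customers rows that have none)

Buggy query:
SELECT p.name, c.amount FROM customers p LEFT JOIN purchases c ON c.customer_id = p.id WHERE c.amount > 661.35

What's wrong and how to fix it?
Bug: Filtering c.amount in WHERE discards the NULL rows produced by LEFT JOIN, turning it into an inner join

Fix: Move the right-table condition into the ON clause so unmatched parents are kept

Corrected query:
SELECT p.name, c.amount FROM customers p LEFT JOIN purchases c ON c.customer_id = p.id AND c.amount > 661.35

Result:
name  | amount 
------+--------
Bob   | NULL   
Dave  | 1123.02
Grace | 1670.82
Alice | NULL   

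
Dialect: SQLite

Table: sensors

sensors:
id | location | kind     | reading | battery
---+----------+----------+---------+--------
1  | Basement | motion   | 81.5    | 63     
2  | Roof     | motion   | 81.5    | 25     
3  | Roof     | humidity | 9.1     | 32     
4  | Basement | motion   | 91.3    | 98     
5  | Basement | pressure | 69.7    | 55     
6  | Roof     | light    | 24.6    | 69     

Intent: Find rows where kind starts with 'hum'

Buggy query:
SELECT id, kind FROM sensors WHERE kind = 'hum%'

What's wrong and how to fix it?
Bug: Wildcards only work with LIKE; '=' treats '%' as a literal character

Fix: Use LIKE for wildcard pattern matching

Corrected query:
SELECT id, kind FROM sensors WHERE kind LIKE 'hum%'

Result:
id | kind    
---+---------
3  | humidity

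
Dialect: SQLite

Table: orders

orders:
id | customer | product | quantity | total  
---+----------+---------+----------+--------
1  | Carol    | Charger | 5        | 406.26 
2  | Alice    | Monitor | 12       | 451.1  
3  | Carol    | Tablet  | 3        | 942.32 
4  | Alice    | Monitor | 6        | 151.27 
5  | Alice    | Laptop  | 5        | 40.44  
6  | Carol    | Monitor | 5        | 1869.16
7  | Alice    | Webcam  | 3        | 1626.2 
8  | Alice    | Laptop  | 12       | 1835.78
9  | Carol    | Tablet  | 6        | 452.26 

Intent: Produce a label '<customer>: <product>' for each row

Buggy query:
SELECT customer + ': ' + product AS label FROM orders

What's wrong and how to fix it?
Bug: '+' is numeric addition; on text columns SQLite converts them to 0 instead of concatenating

Fix: Use the || operator for string concatenation

Corrected query:
SELECT customer || ': ' || product AS label FROM orders

Result:
label         
--------------
Carol: Charger
Alice: Monitor
Carol: Tablet 
Alice: Monitor
Alice: Laptop 
Carol: Monitor
Alice: Webcam 
Alice: Laptop 
Carol: Tablet 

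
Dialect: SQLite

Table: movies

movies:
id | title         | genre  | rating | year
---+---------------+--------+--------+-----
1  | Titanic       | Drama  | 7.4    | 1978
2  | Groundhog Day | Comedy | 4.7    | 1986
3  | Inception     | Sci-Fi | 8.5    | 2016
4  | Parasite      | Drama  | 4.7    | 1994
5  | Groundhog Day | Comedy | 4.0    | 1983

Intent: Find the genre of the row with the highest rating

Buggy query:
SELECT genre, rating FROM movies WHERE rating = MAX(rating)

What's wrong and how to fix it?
Bug: MAX(rating) is an aggregate and cannot be used directly in WHERE

Fix: Use a subquery: WHERE rating = (SELECT MAX(rating) FROM movies)

Corrected query:
SELECT genre, rating FROM movies WHERE rating = (SELECT MAX(rating) FROM movies)

Result:
genre  | rating
-------+-------
Sci-Fi | 8.5   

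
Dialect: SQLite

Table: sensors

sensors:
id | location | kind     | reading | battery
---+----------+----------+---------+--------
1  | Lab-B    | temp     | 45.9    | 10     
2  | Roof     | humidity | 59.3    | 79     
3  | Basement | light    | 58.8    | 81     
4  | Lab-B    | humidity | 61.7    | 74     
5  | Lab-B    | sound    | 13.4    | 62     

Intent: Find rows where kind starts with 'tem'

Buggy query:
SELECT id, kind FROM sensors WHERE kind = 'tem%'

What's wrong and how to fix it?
Bug: Wildcards only work with LIKE; '=' treats '%' as a literal character

Fix: Replace '=' with LIKE so 'tem%' is treated as a pattern

Corrected query:
SELECT id, kind FROM sensors WHERE kind LIKE 'tem%'

Result:
id | kind
---+-----
1  | temp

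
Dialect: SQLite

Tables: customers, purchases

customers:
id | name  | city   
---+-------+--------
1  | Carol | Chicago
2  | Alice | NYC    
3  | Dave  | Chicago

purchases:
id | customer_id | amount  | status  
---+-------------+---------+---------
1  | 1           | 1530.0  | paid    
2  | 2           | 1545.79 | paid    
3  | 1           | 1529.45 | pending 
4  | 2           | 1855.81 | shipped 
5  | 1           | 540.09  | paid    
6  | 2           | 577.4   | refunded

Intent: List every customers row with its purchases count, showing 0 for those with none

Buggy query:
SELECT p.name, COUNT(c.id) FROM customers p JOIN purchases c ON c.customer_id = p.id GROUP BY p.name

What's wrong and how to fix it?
Bug: An inner join excludes parents with zero children

Fix: Use LEFT JOIN so parents without children still appear (COUNT(c.id) gives 0)

Corrected query:
SELECT p.name, COUNT(c.id) FROM customers p LEFT JOIN purchases c ON c.customer_id = p.id GROUP BY p.name

Result:
name  | COUNT(c.id)
------+------------
Alice | 3          
Carol | 3          
Dave  | 0          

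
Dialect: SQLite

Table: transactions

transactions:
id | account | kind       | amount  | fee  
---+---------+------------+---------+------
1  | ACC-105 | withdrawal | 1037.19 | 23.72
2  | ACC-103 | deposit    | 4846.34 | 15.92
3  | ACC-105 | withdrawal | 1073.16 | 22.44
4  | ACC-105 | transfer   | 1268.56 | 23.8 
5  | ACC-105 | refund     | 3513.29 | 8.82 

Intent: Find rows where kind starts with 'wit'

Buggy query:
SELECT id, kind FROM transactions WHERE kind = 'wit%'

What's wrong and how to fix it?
Bug: '=' compares the literal string including the % character; pattern matching needs LIKE

Fix: Use LIKE for wildcard pattern matching

Corrected query:
SELECT id, kind FROM transactions WHERE kind LIKE 'wit%'

Result:
id | kind      
---+-----------
1  | withdrawal
3  | withdrawal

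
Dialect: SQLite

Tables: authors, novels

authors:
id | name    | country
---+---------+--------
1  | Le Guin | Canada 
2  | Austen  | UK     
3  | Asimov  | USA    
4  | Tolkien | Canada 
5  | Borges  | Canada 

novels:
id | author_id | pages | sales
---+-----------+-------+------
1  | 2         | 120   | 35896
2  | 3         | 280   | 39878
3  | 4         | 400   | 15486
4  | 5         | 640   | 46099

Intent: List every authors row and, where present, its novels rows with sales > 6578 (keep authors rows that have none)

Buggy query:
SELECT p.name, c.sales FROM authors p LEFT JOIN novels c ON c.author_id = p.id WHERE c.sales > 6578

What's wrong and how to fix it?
Bug: A WHERE condition on the right-hand table after LEFT JOIN drops unmatched parents

Fix: Move the right-table condition into the ON clause so unmatched parents are kept

Corrected query:
SELECT p.name, c.sales FROM authors p LEFT JOIN novels c ON c.author_id = p.id AND c.sales > 6578

Result:
name    | sales
--------+------
Le Guin | NULL 
Austen  | 35896
Asimov  | 39878
Tolkien | 15486
Borges  | 46099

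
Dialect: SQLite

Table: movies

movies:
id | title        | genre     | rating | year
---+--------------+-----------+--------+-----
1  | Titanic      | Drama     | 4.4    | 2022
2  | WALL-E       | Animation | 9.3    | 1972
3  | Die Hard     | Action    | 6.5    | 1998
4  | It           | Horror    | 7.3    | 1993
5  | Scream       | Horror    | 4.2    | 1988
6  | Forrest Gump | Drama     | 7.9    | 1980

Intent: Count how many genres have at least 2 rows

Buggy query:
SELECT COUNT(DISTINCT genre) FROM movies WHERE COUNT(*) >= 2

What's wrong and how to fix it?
Bug: COUNT(*) cannot appear in WHERE; the per-group count doesn't exist yet

Fix: Use a subquery that GROUPs and filters with HAVING, then count its rows

Corrected query:
SELECT COUNT(*) FROM (SELECT genre FROM movies GROUP BY genre HAVING COUNT(*) >= 2)

Result:
COUNT(*)
--------
2       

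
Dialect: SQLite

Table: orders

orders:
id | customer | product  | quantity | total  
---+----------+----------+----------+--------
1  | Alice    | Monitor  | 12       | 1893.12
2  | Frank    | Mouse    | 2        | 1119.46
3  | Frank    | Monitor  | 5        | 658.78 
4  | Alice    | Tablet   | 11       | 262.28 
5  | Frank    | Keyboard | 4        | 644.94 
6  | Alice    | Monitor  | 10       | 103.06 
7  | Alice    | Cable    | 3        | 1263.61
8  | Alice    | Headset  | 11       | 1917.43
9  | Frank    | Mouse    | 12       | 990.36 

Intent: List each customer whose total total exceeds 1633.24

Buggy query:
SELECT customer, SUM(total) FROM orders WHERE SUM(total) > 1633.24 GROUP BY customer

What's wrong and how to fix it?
Bug: Aggregate functions cannot appear in a WHERE clause

Fix: Move the aggregate condition to a HAVING clause

Corrected query:
SELECT customer, SUM(total) FROM orders GROUP BY customer HAVING SUM(total) > 1633.24

Result:
customer | SUM(total)
---------+-----------
Alice    | 5439.5    
Frank    | 3413.54   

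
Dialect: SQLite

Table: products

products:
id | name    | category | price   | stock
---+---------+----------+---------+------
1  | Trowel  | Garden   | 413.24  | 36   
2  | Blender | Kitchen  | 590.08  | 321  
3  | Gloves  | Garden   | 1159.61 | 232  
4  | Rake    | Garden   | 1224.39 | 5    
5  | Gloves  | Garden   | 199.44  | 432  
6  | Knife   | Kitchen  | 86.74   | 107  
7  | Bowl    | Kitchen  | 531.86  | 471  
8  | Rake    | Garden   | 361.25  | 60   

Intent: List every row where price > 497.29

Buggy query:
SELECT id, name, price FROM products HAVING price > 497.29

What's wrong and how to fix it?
Bug: This is a non-aggregate query (no GROUP BY, no aggregates), so in SQLite the HAVING clause is invalid here; a row-level condition belongs in WHERE

Fix: Replace HAVING with WHERE since the condition applies to individual rows

Corrected query:
SELECT id, name, price FROM products WHERE price > 497.29

Result:
id | name    | price  
---+---------+--------
2  | Blender | 590.08 
3  | Gloves  | 1159.61
4  | Rake    | 1224.39
7  | Bowl    | 531.86 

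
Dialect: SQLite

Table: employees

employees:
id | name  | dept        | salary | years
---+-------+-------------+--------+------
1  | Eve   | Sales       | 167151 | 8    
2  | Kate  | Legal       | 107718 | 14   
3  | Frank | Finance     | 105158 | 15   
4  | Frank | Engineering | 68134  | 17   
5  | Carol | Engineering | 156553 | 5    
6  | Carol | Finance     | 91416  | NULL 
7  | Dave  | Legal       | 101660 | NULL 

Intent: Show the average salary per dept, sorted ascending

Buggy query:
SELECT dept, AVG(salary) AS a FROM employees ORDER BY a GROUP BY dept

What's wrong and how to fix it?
Bug: ORDER BY appears before GROUP BY; SQL clause order requires GROUP BY first

Fix: Move ORDER BY to the end, after GROUP BY

Corrected query:
SELECT dept, AVG(salary) AS a FROM employees GROUP BY dept ORDER BY a

Result:
dept        | a       
------------+---------
Finance     | 98287   
Legal       | 104689  
Engineering | 112343.5
Sales       | 167151  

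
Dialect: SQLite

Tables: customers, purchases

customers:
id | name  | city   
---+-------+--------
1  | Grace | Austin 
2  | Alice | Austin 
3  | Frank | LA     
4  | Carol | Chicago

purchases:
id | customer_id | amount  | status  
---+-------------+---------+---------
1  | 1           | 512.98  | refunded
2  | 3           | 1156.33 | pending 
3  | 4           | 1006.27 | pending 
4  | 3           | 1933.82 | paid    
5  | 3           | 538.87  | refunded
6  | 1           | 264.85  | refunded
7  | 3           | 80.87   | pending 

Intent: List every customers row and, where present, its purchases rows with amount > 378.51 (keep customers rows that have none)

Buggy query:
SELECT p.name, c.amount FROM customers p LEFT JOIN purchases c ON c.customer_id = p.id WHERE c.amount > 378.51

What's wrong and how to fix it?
Bug: A WHERE condition on the right-hand table after LEFT JOIN drops unmatched parents

Fix: Put 'c.amount > 378.51' in the JOIN's ON clause instead of WHERE

Corrected query:
SELECT p.name, c.amount FROM customers p LEFT JOIN purchases c ON c.customer_id = p.id AND c.amount > 378.51

Result:
name  | amount 
------+--------
Grace | 512.98 
Alice | NULL   
Frank | 538.87 
Frank | 1156.33
Frank | 1933.82
Carol | 1006.27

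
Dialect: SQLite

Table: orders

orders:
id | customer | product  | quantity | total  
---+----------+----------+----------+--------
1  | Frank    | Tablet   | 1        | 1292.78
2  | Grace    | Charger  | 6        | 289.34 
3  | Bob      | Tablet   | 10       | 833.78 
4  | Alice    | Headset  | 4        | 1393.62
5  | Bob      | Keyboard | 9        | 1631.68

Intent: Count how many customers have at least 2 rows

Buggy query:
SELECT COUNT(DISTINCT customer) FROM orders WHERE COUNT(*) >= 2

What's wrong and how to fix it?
Bug: WHERE filters individual rows, not groups, so a group-level COUNT is invalid there

Fix: Use a subquery that GROUPs and filters with HAVING, then count its rows

Corrected query:
SELECT COUNT(*) FROM (SELECT customer FROM orders GROUP BY customer HAVING COUNT(*) >= 2)

Result:
COUNT(*)
--------
1       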